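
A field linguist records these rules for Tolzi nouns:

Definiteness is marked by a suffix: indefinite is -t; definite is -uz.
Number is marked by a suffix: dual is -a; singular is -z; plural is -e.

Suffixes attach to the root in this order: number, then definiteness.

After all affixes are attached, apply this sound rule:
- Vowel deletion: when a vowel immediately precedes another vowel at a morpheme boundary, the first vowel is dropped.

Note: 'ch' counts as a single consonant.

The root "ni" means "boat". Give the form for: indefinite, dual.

Attach number dual -a → nia.
Attach definiteness indefinite -t → niat.
Apply vowel deletion: niat → nat.

nat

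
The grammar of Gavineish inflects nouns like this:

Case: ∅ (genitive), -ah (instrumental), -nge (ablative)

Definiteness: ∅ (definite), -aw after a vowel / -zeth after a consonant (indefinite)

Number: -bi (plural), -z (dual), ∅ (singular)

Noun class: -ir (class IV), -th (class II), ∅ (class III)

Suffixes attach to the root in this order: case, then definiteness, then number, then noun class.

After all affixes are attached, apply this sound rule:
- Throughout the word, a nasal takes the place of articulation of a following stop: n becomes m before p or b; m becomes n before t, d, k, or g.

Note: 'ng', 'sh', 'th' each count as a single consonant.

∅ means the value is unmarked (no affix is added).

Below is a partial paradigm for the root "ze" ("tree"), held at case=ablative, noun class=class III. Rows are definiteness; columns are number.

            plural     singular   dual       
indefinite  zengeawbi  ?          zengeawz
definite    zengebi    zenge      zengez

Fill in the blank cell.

Attach case ablative -nge → zenge.
Attach definiteness indefinite -aw (after vowel 'e') → zengeaw.
number = singular: zero marking, form stays zengeaw.
noun class = class III: zero marking, form stays zengeaw.
Nasal assimilation: no change.

zengeaw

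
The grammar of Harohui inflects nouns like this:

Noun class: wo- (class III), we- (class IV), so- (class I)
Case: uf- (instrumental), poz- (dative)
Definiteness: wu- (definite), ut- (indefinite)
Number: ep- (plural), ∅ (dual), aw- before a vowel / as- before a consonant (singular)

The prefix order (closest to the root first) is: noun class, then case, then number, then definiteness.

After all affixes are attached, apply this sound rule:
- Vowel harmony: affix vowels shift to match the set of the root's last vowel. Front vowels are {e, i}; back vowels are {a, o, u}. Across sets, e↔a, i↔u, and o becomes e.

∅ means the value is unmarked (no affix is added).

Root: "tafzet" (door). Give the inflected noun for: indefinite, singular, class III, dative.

itespezwetafzet

Attach noun class class III wo- → wotafzet.
Attach case dative poz- → pozwotafzet.
Attach number singular as- (before consonant 'p') → aspozwotafzet.
Attach definiteness indefinite ut- → utaspozwotafzet.
Apply vowel harmony: utaspozwotafzet → itespezwetafzet.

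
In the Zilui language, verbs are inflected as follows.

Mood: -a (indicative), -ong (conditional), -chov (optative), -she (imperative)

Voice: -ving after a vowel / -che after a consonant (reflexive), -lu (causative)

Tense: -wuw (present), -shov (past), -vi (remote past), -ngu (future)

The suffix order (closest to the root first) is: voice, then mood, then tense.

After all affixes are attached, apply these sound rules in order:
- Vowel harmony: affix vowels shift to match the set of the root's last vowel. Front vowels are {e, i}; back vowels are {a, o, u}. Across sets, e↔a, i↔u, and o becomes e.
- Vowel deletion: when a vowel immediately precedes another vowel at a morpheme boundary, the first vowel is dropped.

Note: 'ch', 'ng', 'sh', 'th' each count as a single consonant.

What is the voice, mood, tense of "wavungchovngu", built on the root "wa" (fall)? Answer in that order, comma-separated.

reflexive, optative, future

Segment: wa-ving-chov-ngu.
voice: -ving/che → reflexive.
mood: -chov → optative.
tense: -ngu → future.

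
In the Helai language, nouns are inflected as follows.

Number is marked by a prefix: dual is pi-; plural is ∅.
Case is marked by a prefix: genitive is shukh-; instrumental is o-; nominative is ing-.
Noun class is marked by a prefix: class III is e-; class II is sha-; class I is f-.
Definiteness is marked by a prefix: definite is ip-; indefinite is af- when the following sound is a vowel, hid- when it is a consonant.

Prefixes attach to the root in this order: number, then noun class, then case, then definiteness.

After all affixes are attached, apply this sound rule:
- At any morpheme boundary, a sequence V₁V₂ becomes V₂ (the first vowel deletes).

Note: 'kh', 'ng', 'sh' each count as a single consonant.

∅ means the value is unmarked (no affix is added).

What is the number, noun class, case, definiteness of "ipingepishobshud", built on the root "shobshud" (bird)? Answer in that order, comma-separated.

Segment: ip-ing-e-pi-shobshud.
number: pi- → dual.
noun class: e- → class III.
case: ing- → nominative.
definiteness: ip- → definite.

dual, class III, nominative, definite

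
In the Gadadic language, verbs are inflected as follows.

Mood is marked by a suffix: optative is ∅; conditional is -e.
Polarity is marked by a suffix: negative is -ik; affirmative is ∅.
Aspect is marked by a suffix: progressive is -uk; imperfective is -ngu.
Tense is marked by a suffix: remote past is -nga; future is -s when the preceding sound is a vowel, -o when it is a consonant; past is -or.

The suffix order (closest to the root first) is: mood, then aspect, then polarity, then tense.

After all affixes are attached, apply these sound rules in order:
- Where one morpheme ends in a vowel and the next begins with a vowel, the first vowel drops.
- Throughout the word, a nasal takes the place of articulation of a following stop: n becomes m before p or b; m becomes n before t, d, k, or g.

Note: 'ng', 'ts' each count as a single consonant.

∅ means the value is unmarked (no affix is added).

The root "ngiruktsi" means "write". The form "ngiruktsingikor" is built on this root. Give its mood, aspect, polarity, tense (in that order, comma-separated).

optative, imperfective, negative, past

Segment: ngiruktsi-ngu-ik-or.
mood: ∅ → optative.
aspect: -ngu → imperfective.
polarity: -ik → negative.
tense: -or → past.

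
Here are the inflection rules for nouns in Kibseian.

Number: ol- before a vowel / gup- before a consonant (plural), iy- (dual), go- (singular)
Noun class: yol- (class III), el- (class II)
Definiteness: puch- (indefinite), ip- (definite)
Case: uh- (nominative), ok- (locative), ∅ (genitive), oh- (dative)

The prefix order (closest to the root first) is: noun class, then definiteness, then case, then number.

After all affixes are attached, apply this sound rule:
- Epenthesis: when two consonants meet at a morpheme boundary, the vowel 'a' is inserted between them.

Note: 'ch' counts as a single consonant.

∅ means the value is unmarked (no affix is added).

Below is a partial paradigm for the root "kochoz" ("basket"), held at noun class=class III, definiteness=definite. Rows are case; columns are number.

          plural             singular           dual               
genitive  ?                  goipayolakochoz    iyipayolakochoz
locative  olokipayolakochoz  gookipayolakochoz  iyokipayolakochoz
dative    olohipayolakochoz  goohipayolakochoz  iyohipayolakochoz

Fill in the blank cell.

Attach noun class class III yol- → yolkochoz.
Attach definiteness definite ip- → ipyolkochoz.
case = genitive: zero marking, form stays ipyolkochoz.
Attach number plural ol- (before vowel 'i') → olipyolkochoz.
Apply epenthesis: olipyolkochoz → olipayolakochoz.

olipayolakochoz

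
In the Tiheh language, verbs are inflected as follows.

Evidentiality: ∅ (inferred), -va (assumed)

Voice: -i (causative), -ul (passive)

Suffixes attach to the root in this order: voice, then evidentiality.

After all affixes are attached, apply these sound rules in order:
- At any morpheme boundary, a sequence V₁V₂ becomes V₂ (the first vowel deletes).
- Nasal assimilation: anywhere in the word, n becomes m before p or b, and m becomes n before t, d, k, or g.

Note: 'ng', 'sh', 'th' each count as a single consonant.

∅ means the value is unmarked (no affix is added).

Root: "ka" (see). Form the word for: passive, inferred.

kul

Attach voice passive -ul → kaul.
evidentiality = inferred: zero marking, form stays kaul.
Apply vowel deletion: kaul → kul.
Nasal assimilation: no change.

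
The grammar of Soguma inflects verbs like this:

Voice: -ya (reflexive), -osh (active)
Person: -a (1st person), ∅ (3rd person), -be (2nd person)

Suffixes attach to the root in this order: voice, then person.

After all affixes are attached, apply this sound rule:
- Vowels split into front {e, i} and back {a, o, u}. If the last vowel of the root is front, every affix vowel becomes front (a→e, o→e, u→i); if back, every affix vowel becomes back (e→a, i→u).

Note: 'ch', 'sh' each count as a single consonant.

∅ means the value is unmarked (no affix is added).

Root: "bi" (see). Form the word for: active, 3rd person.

biesh

Attach voice active -osh → biosh.
person = 3rd person: zero marking, form stays biosh.
Apply vowel harmony: biosh → biesh.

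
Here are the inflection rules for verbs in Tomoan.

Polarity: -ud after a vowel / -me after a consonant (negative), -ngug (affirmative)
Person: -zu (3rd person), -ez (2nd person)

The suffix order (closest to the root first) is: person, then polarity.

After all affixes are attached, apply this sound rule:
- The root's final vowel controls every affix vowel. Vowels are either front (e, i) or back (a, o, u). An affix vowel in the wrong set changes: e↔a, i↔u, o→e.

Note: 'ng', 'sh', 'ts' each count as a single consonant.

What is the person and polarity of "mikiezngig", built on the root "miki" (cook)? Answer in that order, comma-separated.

Segment: miki-ez-ngug.
person: -ez → 2nd person.
polarity: -ngug → affirmative.

2nd person, affirmative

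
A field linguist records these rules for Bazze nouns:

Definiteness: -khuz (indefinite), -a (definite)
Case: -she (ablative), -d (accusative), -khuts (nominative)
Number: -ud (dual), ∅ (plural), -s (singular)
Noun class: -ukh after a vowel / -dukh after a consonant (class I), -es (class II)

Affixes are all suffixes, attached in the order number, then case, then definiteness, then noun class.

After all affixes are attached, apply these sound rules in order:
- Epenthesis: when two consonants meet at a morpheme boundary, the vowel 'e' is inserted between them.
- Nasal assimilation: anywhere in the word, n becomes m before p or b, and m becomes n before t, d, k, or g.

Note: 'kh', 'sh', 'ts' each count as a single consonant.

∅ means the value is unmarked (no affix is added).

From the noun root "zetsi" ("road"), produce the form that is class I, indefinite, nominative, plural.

zetsikhutsekhuzedukh

number = plural: zero marking, form stays zetsi.
Attach case nominative -khuts → zetsikhuts.
Attach definiteness indefinite -khuz → zetsikhutskhuz.
Attach noun class class I -dukh (after consonant 'z') → zetsikhutskhuzdukh.
Apply epenthesis: zetsikhutskhuzdukh → zetsikhutsekhuzedukh.
Nasal assimilation: no change.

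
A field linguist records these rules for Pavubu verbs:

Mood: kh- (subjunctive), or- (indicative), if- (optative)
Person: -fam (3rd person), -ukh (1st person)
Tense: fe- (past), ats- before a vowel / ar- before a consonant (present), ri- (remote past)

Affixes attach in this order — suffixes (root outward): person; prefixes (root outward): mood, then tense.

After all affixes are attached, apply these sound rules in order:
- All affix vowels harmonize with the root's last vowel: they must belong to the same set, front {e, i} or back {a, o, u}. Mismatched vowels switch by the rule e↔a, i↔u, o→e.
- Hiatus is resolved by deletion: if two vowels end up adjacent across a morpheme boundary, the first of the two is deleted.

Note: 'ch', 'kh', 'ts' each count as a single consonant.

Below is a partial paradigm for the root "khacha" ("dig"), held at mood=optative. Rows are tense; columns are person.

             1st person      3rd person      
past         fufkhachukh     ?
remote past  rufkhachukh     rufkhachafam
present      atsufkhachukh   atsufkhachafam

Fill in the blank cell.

Attach mood optative if- → ifkhacha.
Attach tense past fe- → feifkhacha.
Attach person 3rd person -fam → feifkhachafam.
Apply vowel harmony: feifkhachafam → faufkhachafam.
Apply vowel deletion: faufkhachafam → fufkhachafam.

fufkhachafam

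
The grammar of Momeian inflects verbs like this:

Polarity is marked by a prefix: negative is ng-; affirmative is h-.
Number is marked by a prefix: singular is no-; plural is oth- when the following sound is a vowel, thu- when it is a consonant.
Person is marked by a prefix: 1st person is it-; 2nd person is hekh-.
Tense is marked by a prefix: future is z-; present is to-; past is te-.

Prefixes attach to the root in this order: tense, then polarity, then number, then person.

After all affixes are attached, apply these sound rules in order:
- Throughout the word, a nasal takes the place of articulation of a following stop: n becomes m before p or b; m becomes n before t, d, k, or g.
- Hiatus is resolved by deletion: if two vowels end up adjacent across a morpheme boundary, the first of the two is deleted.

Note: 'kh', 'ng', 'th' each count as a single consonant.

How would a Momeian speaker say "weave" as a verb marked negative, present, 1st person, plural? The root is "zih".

Attach tense present to- → tozih.
Attach polarity negative ng- → ngtozih.
Attach number plural thu- (before consonant 'ng') → thungtozih.
Attach person 1st person it- → itthungtozih.
Nasal assimilation: no change.
Vowel deletion: no change.

itthungtozih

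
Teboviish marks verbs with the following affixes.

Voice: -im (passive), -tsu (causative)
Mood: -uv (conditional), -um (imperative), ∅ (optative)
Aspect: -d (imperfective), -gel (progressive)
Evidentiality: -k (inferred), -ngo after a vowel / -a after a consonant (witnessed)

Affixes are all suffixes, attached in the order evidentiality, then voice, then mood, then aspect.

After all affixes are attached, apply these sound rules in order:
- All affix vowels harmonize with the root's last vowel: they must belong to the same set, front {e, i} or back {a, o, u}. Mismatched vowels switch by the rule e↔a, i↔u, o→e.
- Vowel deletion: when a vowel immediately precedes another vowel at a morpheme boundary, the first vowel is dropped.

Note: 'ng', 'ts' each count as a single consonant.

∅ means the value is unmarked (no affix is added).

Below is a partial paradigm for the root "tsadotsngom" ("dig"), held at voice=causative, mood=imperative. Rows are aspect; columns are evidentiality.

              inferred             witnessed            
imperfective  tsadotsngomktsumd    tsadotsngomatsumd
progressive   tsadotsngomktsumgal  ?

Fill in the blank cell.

tsadotsngomatsumgal

Attach evidentiality witnessed -a (after consonant 'm') → tsadotsngoma.
Attach voice causative -tsu → tsadotsngomatsu.
Attach mood imperative -um → tsadotsngomatsuum.
Attach aspect progressive -gel → tsadotsngomatsuumgel.
Apply vowel harmony: tsadotsngomatsuumgel → tsadotsngomatsuumgal.
Apply vowel deletion: tsadotsngomatsuumgal → tsadotsngomatsumgal.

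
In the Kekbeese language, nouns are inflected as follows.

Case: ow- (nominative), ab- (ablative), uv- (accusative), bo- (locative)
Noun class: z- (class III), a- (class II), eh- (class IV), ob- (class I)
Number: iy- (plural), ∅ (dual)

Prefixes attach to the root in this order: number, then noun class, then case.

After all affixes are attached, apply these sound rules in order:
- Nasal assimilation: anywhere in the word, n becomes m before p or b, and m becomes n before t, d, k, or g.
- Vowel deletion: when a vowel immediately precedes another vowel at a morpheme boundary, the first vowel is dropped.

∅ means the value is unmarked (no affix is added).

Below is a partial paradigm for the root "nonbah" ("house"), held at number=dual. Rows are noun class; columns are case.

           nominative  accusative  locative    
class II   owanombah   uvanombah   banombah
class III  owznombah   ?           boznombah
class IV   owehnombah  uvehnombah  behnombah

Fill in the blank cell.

uvznombah

number = dual: zero marking, form stays nonbah.
Attach noun class class III z- → znonbah.
Attach case accusative uv- → uvznonbah.
Apply nasal assimilation: uvznonbah → uvznombah.
Vowel deletion: no change.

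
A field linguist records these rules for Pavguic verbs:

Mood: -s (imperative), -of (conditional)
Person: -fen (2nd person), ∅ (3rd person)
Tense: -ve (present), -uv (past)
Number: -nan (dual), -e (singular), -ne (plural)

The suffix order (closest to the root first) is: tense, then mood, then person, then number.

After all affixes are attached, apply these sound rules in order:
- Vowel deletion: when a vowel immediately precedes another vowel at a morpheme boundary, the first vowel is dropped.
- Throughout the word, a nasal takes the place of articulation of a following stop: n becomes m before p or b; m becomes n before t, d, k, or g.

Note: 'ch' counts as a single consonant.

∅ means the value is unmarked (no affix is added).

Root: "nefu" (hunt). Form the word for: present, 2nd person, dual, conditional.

nefuvoffennan

Attach tense present -ve → nefuve.
Attach mood conditional -of → nefuveof.
Attach person 2nd person -fen → nefuveoffen.
Attach number dual -nan → nefuveoffennan.
Apply vowel deletion: nefuveoffennan → nefuvoffennan.
Nasal assimilation: no change.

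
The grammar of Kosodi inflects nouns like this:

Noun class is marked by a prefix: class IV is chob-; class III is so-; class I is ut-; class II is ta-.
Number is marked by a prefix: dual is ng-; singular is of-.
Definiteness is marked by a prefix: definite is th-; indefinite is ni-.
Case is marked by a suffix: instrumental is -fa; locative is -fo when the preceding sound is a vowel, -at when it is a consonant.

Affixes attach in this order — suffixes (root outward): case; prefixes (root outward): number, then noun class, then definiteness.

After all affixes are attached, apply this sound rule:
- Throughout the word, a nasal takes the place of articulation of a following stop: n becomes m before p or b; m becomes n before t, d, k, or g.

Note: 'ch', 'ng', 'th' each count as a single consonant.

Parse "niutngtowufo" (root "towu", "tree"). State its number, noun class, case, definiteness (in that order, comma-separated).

Segment: ni-ut-ng-towu-fo.
number: ng- → dual.
noun class: ut- → class I.
case: -fo/at → locative.
definiteness: ni- → indefinite.

dual, class I, locative, indefinite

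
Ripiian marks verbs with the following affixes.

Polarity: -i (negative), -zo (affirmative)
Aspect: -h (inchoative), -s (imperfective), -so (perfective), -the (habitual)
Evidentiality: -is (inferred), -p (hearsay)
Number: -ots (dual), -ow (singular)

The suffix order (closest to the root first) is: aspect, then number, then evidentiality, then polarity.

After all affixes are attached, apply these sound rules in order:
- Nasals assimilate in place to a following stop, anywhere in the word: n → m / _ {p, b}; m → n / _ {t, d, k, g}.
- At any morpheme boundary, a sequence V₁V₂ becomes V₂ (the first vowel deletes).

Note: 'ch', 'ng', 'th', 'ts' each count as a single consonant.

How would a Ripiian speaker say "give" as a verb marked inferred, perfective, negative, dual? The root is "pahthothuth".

Attach aspect perfective -so → pahthothuthso.
Attach number dual -ots → pahthothuthsoots.
Attach evidentiality inferred -is → pahthothuthsootsis.
Attach polarity negative -i → pahthothuthsootsisi.
Nasal assimilation: no change.
Apply vowel deletion: pahthothuthsootsisi → pahthothuthsotsisi.

pahthothuthsotsisi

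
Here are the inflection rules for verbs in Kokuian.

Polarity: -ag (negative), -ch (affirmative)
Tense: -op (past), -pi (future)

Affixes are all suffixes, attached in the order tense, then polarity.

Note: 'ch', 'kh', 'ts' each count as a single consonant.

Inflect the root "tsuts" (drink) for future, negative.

tsutspiag

Attach tense future -pi → tsutspi.
Attach polarity negative -ag → tsutspiag.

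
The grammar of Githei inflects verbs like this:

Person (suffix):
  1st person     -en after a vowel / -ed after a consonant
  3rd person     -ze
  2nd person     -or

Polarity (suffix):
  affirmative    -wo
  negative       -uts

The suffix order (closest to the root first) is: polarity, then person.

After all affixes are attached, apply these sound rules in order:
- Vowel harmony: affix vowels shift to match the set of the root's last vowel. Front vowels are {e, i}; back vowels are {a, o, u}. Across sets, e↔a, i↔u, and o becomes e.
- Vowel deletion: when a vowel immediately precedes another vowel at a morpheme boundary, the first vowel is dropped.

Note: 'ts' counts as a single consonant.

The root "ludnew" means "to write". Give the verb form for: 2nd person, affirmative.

ludnewwer

Attach polarity affirmative -wo → ludnewwo.
Attach person 2nd person -or → ludnewwoor.
Apply vowel harmony: ludnewwoor → ludnewweer.
Apply vowel deletion: ludnewweer → ludnewwer.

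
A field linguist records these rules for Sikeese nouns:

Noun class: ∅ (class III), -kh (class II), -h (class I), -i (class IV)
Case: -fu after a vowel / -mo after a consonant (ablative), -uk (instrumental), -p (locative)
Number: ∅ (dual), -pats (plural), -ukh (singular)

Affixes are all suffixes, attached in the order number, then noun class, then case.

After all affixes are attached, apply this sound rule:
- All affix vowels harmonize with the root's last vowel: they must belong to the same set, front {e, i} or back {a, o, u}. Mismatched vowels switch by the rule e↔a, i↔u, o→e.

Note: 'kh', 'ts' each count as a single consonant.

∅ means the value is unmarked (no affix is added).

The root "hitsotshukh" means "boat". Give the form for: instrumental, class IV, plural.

hitsotshukhpatsuuk

Attach number plural -pats → hitsotshukhpats.
Attach noun class class IV -i → hitsotshukhpatsi.
Attach case instrumental -uk → hitsotshukhpatsiuk.
Apply vowel harmony: hitsotshukhpatsiuk → hitsotshukhpatsuuk.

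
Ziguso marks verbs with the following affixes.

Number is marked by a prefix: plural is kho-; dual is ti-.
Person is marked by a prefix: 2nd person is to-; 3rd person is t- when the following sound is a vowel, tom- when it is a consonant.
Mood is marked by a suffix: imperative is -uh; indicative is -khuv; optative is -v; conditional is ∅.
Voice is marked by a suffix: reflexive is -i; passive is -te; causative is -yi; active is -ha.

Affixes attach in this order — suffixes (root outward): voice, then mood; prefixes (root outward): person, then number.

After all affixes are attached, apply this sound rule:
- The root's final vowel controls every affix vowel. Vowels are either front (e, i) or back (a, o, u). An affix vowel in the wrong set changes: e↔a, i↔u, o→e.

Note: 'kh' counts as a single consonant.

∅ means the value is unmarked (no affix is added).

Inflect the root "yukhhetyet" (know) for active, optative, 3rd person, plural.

Attach voice active -ha → yukhhetyetha.
Attach person 3rd person tom- (before consonant 'y') → tomyukhhetyetha.
Attach number plural kho- → khotomyukhhetyetha.
Attach mood optative -v → khotomyukhhetyethav.
Apply vowel harmony: khotomyukhhetyethav → khetemyukhhetyethev.

khetemyukhhetyethev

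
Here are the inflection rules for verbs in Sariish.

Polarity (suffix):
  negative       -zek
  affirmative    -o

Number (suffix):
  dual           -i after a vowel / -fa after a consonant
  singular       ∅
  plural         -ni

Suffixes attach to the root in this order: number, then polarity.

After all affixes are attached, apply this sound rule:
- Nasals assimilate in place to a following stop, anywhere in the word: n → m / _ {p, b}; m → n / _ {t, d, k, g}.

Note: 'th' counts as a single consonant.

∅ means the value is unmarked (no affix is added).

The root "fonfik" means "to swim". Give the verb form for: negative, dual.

Attach number dual -fa (after consonant 'k') → fonfikfa.
Attach polarity negative -zek → fonfikfazek.
Nasal assimilation: no change.

fonfikfazek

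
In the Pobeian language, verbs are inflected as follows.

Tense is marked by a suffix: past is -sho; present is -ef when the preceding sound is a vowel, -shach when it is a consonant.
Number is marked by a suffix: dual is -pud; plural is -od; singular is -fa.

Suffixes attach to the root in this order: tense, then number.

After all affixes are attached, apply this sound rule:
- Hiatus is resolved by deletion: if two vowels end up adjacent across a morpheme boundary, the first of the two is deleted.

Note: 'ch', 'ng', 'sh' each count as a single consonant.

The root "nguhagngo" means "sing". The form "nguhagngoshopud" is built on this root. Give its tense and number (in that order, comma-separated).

Segment: nguhagngo-sho-pud.
tense: -sho → past.
number: -pud → dual.

past, dual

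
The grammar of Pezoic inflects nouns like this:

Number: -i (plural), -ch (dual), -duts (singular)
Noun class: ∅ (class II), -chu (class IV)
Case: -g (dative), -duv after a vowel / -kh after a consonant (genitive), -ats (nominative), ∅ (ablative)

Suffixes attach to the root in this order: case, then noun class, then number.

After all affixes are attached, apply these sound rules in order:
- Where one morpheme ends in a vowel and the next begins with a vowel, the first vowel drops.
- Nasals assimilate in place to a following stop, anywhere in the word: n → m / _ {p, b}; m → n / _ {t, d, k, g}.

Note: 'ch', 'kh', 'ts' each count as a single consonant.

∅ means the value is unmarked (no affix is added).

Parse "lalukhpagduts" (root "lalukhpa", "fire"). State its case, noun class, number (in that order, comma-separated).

dative, class II, singular

Segment: lalukhpa-g-duts.
case: -g → dative.
noun class: ∅ → class II.
number: -duts → singular.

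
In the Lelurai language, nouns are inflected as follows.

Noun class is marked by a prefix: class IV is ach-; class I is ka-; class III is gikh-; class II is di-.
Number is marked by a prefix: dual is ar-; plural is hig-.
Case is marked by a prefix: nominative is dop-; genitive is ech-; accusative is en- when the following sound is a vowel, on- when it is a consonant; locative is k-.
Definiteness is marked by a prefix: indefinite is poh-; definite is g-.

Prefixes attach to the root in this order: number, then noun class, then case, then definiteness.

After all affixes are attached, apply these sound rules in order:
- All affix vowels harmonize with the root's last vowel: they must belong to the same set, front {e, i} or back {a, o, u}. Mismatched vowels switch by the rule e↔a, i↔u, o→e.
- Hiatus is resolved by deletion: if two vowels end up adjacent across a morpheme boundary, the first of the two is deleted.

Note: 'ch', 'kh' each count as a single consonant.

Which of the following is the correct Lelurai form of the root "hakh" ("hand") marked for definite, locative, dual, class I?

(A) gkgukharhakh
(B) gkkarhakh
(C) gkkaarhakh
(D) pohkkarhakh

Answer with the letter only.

Attach number dual ar- → arhakh.
Attach noun class class I ka- → kaarhakh.
Attach case locative k- → kkaarhakh.
Attach definiteness definite g- → gkkaarhakh.
Vowel harmony: no change.
Apply vowel deletion: gkkaarhakh → gkkarhakh.
So the correct form is gkkarhakh, option (B).
(C) gkkaarhakh is wrong: it fails to apply the sound rule(s).
(D) pohkkarhakh is wrong: it uses indefinite instead of definite for definiteness.
(A) gkgukharhakh is wrong: it uses class III instead of class I for noun class.

B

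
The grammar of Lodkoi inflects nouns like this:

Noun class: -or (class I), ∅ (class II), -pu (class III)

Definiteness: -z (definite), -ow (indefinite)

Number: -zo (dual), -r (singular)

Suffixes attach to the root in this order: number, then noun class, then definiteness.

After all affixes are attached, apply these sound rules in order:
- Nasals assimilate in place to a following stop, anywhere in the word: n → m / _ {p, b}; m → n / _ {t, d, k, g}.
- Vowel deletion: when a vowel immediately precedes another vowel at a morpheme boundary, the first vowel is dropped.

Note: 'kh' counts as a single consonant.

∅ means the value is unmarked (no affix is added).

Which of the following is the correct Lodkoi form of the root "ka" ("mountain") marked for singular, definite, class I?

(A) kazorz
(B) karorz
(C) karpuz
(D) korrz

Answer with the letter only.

Attach number singular -r → kar.
Attach noun class class I -or → karor.
Attach definiteness definite -z → karorz.
Nasal assimilation: no change.
Vowel deletion: no change.
So the correct form is karorz, option (B).
(D) korrz is wrong: it has the affixes in the wrong order.
(C) karpuz is wrong: it uses class III instead of class I for noun class.
(A) kazorz is wrong: it uses dual instead of singular for number.

B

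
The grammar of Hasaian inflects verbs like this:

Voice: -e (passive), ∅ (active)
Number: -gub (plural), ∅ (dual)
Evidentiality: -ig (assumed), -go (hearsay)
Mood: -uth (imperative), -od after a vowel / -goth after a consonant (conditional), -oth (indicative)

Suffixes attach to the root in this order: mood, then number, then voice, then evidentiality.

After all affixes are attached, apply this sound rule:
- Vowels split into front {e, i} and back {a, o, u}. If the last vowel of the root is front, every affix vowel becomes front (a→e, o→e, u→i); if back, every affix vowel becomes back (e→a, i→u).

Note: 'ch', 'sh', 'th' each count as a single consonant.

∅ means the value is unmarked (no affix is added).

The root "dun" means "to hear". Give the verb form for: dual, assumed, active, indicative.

Attach mood indicative -oth → dunoth.
number = dual: zero marking, form stays dunoth.
voice = active: zero marking, form stays dunoth.
Attach evidentiality assumed -ig → dunothig.
Apply vowel harmony: dunothig → dunothug.

dunothug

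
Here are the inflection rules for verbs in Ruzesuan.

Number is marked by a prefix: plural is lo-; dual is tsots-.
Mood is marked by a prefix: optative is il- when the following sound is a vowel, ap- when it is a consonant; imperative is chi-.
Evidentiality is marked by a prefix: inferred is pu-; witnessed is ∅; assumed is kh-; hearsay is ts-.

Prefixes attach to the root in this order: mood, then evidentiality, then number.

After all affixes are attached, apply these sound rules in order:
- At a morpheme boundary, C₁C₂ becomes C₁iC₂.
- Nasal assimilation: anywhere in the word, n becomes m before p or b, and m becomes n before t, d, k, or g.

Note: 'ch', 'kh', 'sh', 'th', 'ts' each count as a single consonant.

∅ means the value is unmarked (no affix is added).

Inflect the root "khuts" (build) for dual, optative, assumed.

Attach mood optative ap- (before consonant 'kh') → apkhuts.
Attach evidentiality assumed kh- → khapkhuts.
Attach number dual tsots- → tsotskhapkhuts.
Apply epenthesis: tsotskhapkhuts → tsotsikhapikhuts.
Nasal assimilation: no change.

tsotsikhapikhuts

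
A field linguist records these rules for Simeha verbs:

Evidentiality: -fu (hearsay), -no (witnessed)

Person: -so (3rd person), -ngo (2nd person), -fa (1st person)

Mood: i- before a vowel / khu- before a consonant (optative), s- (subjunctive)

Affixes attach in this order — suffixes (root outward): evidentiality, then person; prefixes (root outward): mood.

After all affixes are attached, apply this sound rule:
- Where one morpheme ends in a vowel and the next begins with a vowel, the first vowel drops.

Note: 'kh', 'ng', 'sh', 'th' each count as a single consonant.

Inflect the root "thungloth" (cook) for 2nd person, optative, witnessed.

Attach mood optative khu- (before consonant 'th') → khuthungloth.
Attach evidentiality witnessed -no → khuthunglothno.
Attach person 2nd person -ngo → khuthunglothnongo.
Vowel deletion: no change.

khuthunglothnongo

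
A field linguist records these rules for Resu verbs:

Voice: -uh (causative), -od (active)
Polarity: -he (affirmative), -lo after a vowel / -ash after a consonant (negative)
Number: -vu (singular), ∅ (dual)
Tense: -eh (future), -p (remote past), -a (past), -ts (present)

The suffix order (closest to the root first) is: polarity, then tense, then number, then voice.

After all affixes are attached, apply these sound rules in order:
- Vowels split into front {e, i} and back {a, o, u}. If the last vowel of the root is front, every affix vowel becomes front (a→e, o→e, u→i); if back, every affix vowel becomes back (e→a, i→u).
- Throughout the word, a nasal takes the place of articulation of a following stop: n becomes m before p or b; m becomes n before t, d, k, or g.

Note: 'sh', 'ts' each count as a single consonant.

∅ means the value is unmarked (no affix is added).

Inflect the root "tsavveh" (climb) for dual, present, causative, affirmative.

Attach polarity affirmative -he → tsavvehhe.
Attach tense present -ts → tsavvehhets.
number = dual: zero marking, form stays tsavvehhets.
Attach voice causative -uh → tsavvehhetsuh.
Apply vowel harmony: tsavvehhetsuh → tsavvehhetsih.
Nasal assimilation: no change.

tsavvehhetsih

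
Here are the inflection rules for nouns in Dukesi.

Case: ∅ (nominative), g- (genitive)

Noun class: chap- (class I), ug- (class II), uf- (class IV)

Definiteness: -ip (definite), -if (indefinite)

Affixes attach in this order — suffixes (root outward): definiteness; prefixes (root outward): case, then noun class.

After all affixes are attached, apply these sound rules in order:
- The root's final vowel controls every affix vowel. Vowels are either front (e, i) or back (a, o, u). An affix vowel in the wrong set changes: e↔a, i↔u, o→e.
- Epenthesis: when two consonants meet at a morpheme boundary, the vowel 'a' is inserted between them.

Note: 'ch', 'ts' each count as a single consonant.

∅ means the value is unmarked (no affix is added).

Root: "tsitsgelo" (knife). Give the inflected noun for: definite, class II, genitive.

ugagatsitsgeloup

Attach definiteness definite -ip → tsitsgeloip.
Attach case genitive g- → gtsitsgeloip.
Attach noun class class II ug- → uggtsitsgeloip.
Apply vowel harmony: uggtsitsgeloip → uggtsitsgeloup.
Apply epenthesis: uggtsitsgeloup → ugagatsitsgeloup.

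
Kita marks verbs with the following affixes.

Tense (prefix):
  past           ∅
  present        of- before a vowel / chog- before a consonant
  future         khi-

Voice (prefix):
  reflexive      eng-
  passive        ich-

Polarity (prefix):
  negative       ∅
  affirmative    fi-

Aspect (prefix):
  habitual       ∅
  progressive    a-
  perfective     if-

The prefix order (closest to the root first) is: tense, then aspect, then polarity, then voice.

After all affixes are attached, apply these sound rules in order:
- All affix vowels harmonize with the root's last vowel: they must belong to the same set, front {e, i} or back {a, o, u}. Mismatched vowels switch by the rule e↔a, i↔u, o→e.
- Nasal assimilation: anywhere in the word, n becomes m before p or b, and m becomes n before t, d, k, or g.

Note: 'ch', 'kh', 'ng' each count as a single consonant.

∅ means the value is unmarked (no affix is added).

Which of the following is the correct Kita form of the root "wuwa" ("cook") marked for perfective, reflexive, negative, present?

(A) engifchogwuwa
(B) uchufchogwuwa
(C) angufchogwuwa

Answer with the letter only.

C

Attach tense present chog- (before consonant 'w') → chogwuwa.
Attach aspect perfective if- → ifchogwuwa.
polarity = negative: zero marking, form stays ifchogwuwa.
Attach voice reflexive eng- → engifchogwuwa.
Apply vowel harmony: engifchogwuwa → angufchogwuwa.
Nasal assimilation: no change.
So the correct form is angufchogwuwa, option (C).
(A) engifchogwuwa is wrong: it fails to apply the sound rule(s).
(B) uchufchogwuwa is wrong: it uses passive instead of reflexive for voice.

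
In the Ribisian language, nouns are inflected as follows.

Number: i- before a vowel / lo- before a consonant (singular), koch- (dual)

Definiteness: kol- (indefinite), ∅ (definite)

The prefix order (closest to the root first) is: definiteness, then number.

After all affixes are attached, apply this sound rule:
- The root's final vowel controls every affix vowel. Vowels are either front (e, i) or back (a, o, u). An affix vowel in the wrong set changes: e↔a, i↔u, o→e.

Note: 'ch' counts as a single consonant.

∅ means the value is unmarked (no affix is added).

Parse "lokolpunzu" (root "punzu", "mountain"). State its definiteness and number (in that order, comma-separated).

Segment: lo-kol-punzu.
definiteness: kol- → indefinite.
number: i/lo- → singular.

indefinite, singular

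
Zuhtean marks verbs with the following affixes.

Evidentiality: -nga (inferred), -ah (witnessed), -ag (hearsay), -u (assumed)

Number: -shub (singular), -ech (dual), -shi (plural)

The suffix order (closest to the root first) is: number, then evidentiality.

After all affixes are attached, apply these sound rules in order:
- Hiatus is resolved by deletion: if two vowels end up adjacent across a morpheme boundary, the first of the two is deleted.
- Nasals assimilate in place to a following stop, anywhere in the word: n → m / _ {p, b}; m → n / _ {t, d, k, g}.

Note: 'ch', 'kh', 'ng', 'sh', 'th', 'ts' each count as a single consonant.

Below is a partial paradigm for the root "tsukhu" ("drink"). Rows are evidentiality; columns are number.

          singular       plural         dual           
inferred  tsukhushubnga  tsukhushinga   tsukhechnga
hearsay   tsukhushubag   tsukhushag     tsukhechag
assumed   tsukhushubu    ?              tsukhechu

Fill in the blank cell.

Attach number plural -shi → tsukhushi.
Attach evidentiality assumed -u → tsukhushiu.
Apply vowel deletion: tsukhushiu → tsukhushu.
Nasal assimilation: no change.

tsukhushu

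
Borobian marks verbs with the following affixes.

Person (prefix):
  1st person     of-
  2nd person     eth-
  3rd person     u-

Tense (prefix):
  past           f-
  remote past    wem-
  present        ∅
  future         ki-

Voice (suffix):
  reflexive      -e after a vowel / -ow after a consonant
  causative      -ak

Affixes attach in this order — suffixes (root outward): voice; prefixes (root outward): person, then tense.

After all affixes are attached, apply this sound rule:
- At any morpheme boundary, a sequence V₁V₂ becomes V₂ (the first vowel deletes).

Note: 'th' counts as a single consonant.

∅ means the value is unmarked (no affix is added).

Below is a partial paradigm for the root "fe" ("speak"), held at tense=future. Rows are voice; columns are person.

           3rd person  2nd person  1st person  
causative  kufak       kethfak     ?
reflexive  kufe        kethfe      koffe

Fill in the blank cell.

Attach person 1st person of- → offe.
Attach voice causative -ak → offeak.
Attach tense future ki- → kioffeak.
Apply vowel deletion: kioffeak → koffak.

koffak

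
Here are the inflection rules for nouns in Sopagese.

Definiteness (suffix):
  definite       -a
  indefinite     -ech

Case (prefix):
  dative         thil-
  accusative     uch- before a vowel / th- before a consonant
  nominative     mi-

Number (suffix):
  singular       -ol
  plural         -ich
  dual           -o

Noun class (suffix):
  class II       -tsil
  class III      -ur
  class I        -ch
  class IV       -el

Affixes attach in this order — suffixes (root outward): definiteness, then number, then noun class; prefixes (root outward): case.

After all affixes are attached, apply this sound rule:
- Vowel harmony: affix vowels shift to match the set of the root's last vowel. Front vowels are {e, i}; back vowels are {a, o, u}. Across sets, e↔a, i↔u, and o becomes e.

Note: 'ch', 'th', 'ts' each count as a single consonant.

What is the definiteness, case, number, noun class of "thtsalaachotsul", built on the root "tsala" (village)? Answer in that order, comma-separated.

Segment: th-tsala-ech-o-tsil.
definiteness: -ech → indefinite.
case: uch/th- → accusative.
number: -o → dual.
noun class: -tsil → class II.

indefinite, accusative, dual, class II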